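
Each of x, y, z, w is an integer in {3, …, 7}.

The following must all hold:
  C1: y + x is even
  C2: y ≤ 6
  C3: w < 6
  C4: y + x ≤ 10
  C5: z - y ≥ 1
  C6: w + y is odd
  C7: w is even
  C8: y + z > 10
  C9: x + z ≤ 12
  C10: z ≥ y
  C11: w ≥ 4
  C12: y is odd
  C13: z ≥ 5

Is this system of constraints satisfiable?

Try x = 3, y = 5, z = 7, w = 4.
Check constraint 4: y + x = 8; constraint 5: z - y = 2. The remaining constraints are straightforward to verify.

Satisfiable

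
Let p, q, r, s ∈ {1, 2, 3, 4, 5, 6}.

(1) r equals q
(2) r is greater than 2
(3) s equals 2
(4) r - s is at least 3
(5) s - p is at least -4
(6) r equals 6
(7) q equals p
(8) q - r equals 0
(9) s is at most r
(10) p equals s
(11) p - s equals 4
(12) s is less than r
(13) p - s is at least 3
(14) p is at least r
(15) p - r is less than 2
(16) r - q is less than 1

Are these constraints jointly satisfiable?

Unsatisfiable

Constraint 6 fixes r = 6 and constraint 3 fixes s = 2. Constraints 1, 7, and 10 give r = q = p = s, so r = s. But 6 ≠ 2 — contradiction.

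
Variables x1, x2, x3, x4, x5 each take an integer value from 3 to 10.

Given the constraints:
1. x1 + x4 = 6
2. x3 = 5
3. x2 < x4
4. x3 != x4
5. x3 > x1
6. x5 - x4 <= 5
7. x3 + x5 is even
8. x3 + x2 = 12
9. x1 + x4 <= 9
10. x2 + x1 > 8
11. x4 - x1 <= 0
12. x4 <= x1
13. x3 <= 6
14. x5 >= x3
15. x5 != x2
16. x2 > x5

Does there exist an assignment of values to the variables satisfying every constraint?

Unsatisfiable

Constraints 3, 5, 12, 14, and 16 give x5 < x2, x2 < x4, x4 ≤ x1, x1 < x3, x3 ≤ x5. Chaining: x5 < x2 < x4 ≤ x1 < x3 ≤ x5, which forces x5 < x5 — impossible.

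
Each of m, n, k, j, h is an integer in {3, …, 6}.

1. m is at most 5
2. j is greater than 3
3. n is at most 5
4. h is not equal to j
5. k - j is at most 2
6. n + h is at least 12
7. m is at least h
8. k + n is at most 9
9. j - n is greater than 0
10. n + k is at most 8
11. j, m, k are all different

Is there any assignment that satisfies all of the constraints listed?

From constraint 3: n ≤ 5. From constraints 1 and 7: h ≤ m ≤ 5. Hence n + h ≤ 10. But constraint 6 requires n + h ≥ 12, and 12 > 10. Contradiction.

Unsatisfiable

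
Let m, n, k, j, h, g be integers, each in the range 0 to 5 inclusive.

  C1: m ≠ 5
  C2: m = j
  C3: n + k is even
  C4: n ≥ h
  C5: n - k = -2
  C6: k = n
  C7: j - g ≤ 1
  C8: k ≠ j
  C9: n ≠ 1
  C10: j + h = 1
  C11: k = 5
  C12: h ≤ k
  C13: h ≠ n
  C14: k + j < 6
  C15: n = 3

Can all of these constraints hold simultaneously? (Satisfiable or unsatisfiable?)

Unsatisfiable

Constraint 11 fixes k = 5 and constraint 15 fixes n = 3, but constraint 6 requires k = n. Since 5 ≠ 3, contradiction.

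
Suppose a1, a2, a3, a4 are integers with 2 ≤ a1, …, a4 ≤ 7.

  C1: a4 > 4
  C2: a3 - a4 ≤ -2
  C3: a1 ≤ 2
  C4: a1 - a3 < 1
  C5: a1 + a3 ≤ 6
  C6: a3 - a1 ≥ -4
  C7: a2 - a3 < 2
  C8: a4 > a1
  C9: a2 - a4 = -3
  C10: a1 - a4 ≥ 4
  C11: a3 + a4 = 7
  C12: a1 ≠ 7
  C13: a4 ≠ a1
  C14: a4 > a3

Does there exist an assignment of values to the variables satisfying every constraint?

Constraints 2, 6, and 10 give a4 − a3 ≥ 2, a3 − a1 ≥ -4, a1 − a4 ≥ 4.
Adding all 3 inequalities: the left sides telescope to 0, and the right sides sum to 2 + (-4) + 4 = 2. So 0 ≥ 2, which is false.

Unsatisfiable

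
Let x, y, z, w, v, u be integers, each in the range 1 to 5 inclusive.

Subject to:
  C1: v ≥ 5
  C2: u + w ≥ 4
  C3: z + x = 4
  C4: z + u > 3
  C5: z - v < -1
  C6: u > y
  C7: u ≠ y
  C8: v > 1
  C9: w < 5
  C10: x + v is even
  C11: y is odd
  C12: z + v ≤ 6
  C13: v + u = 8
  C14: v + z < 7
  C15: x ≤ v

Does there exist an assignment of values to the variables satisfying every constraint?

Satisfiable

Try x = 3, y = 1, z = 1, w = 3, v = 5, u = 3.
Check constraint 2: u + w = 6; constraint 3: z + x = 4; constraint 4: z + u = 4. The remaining constraints are straightforward to verify.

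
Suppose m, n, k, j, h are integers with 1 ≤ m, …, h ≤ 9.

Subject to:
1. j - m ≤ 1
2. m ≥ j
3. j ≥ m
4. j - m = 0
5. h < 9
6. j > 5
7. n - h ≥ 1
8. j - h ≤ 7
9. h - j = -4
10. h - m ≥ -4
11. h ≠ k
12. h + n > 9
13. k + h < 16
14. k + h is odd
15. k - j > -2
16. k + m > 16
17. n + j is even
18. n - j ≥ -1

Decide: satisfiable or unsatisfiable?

Satisfiable

Setting (m, n, k, j, h) = (8, 8, 9, 8, 4) satisfies everything: constraint 1: j - m = 0; constraint 4: j - m = 0, and the others follow.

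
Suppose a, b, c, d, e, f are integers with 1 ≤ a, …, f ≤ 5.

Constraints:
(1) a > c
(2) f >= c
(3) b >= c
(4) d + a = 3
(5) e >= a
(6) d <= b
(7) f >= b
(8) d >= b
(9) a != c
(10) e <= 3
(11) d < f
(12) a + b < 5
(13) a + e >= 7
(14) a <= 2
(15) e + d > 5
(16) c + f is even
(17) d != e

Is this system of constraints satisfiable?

From constraint 14: a ≤ 2. From constraint 10: e ≤ 3. Hence a + e ≤ 5. But constraint 13 requires a + e ≥ 7, and 7 > 5. Contradiction.

Unsatisfiable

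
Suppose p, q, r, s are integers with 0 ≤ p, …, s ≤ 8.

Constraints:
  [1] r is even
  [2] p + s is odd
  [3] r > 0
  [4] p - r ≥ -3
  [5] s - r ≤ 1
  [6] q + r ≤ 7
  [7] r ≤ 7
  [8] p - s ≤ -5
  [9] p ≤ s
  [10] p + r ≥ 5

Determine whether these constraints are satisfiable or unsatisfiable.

Unsatisfiable

Constraints 4, 5, and 8 give s − p ≥ 5, p − r ≥ -3, r − s ≥ -1.
Adding all 3 inequalities: the left sides telescope to 0, and the right sides sum to 5 + (-3) + (-1) = 1. So 0 ≥ 1, which is false.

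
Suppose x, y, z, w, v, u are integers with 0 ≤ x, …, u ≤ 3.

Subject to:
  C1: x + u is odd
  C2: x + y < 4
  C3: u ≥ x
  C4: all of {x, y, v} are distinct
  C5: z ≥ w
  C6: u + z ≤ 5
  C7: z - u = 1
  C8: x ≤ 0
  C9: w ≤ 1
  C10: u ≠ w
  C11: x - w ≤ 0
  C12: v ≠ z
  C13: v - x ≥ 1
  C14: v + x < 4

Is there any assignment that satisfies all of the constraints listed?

Take x = 0, y = 1, z = 2, w = 0, v = 3, u = 1. Then constraint 2: x + y = 1; constraint 6: u + z = 3, and every other listed constraint is also met.

Satisfiable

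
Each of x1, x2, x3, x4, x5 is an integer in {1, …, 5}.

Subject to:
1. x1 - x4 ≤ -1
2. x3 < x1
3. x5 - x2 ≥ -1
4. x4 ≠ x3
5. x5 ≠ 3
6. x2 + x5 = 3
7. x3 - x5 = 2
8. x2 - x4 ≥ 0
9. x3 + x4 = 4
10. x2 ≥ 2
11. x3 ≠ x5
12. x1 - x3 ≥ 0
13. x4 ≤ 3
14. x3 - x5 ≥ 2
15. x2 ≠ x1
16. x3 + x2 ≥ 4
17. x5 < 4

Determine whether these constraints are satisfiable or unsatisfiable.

Constraints 1, 3, 8, 12, and 14 give x4 − x1 ≥ 1, x1 − x3 ≥ 0, x3 − x5 ≥ 2, x5 − x2 ≥ -1, x2 − x4 ≥ 0.
Adding all 5 inequalities: the left sides telescope to 0, and the right sides sum to 1 + 0 + 2 + (-1) + 0 = 2. So 0 ≥ 2, which is false.

Unsatisfiable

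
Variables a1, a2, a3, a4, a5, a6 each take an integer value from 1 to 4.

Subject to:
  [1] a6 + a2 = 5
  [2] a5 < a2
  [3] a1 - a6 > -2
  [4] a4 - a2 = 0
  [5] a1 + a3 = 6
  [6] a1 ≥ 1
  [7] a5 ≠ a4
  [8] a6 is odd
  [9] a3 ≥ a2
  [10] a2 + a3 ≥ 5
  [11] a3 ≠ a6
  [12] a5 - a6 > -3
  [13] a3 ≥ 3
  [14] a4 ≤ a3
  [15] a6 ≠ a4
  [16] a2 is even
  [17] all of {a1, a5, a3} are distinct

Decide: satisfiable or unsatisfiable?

Try a1 = 2, a2 = 4, a3 = 4, a4 = 4, a5 = 1, a6 = 1.
Check constraint 1: a6 + a2 = 5; constraint 3: a1 - a6 = 1. The remaining constraints are straightforward to verify.

Satisfiable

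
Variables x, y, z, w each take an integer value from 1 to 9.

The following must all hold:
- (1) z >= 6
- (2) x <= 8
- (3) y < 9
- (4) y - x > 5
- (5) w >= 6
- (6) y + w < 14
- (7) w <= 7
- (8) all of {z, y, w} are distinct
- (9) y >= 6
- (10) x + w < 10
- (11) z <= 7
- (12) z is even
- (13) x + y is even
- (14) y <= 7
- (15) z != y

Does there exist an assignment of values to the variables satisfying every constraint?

Constraints 1, 5, 7, 9, 11, and 14 confine each of z, y, w to the 2 values {6, 7}.
Constraint 8 requires all 3 of them to be distinct, but only 2 values are available — impossible by the pigeonhole principle.

Unsatisfiable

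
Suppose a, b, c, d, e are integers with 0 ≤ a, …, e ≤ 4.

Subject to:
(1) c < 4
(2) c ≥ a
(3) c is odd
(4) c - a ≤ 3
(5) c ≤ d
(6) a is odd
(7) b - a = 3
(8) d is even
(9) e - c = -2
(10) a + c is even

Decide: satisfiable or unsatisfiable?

Try a = 1, b = 4, c = 3, d = 4, e = 1.
Check constraint 4: c - a = 2; constraint 7: b - a = 3. The remaining constraints are straightforward to verify.

Satisfiable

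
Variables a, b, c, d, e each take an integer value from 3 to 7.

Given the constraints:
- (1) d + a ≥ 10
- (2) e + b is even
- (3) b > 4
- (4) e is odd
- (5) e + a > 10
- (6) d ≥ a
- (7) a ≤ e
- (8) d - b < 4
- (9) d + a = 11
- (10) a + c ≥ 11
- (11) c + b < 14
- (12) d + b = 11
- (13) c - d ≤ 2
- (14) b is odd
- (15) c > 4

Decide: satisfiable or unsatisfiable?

Satisfiable

The assignment a = 5, b = 5, c = 6, d = 6, e = 7 works:
  constraint 1 holds since d + a = 11.
  constraint 5 holds since e + a = 12.
The rest check out directly.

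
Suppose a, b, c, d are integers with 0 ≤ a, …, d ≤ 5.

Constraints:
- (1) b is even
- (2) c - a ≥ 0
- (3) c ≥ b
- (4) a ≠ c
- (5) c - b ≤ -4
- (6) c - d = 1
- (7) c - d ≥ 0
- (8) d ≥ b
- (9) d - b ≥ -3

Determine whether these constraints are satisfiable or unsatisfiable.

Constraints 5, 7, and 9 give b − c ≥ 4, c − d ≥ 0, d − b ≥ -3.
Adding all 3 inequalities: the left sides telescope to 0, and the right sides sum to 4 + 0 + (-3) = 1. So 0 ≥ 1, which is false.

Unsatisfiable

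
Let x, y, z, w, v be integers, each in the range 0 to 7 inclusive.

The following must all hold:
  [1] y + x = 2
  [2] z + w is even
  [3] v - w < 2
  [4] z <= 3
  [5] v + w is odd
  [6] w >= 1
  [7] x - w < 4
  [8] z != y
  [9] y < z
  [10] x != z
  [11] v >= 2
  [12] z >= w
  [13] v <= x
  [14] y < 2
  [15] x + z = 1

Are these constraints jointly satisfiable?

Unsatisfiable

From constraints 11 and 13: x ≥ v ≥ 2. From constraints 6 and 12: z ≥ w ≥ 1. Hence x + z ≥ 3. But constraint 15 requires x + z = 1, and 1 < 3. Contradiction.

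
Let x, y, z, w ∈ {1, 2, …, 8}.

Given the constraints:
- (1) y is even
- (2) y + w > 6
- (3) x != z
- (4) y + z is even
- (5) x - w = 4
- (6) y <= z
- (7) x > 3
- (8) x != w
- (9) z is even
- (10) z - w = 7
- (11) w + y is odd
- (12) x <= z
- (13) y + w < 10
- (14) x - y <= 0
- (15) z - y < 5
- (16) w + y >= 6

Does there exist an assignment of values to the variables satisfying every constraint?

Satisfiable

Try x = 5, y = 6, z = 8, w = 1.
Check constraint 2: y + w = 7; constraint 5: x - w = 4. The remaining constraints are straightforward to verify.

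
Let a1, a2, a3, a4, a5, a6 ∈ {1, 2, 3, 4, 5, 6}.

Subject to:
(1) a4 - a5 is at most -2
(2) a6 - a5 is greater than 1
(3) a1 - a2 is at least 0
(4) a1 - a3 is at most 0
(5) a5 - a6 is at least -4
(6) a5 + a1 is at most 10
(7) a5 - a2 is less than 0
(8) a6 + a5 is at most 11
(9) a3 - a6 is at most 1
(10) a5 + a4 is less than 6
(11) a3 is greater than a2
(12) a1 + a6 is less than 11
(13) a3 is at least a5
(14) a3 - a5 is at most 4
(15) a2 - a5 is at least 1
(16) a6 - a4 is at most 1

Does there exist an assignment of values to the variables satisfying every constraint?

Unsatisfiable

Constraints 1, 3, 4, 9, 15, and 16 give a2 − a5 ≥ 1, a5 − a4 ≥ 2, a4 − a6 ≥ -1, a6 − a3 ≥ -1, a3 − a1 ≥ 0, a1 − a2 ≥ 0.
Adding all 6 inequalities: the left sides telescope to 0, and the right sides sum to 1 + 2 + (-1) + (-1) + 0 + 0 = 1. So 0 ≥ 1, which is false.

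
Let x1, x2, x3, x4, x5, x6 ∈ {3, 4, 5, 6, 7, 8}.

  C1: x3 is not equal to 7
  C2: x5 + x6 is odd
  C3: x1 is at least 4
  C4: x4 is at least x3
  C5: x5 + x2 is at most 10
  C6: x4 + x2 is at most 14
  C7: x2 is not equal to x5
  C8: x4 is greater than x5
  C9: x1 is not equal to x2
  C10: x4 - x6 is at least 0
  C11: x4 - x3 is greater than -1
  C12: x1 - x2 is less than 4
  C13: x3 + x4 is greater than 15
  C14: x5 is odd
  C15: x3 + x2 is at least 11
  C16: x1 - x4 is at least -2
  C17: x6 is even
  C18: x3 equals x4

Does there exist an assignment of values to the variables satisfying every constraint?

Satisfiable

Take x1 = 8, x2 = 6, x3 = 8, x4 = 8, x5 = 3, x6 = 8. Then constraint 5: x5 + x2 = 9; constraint 6: x4 + x2 = 14, and every other listed constraint is also met.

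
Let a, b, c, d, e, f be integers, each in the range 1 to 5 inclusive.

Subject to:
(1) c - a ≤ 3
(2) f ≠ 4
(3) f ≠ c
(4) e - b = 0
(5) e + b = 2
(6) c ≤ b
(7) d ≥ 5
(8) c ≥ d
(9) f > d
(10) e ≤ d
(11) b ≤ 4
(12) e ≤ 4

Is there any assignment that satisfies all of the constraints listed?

From constraints 7 and 8: c ≥ d and d ≥ 5, so c ≥ 5. From constraints 6 and 11: c ≤ b and b ≤ 4, so c ≤ 4. But 4 < 5, so no value of c works.

Unsatisfiable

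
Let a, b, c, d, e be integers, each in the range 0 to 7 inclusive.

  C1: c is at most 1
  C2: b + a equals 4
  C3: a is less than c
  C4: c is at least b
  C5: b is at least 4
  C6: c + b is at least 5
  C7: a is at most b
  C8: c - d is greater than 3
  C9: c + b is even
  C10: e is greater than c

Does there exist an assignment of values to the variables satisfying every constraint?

From constraint 5: b ≥ 4. From constraints 1 and 4: b ≤ c and c ≤ 1, so b ≤ 1. But 1 < 4, so no value of b works.

Unsatisfiable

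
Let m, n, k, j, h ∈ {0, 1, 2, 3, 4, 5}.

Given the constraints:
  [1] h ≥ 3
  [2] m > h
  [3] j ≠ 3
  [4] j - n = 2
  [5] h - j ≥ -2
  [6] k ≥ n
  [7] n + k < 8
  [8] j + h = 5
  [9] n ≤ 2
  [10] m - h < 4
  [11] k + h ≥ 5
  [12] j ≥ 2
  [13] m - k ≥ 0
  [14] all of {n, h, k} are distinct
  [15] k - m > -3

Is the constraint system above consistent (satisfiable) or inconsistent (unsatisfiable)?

The assignment m = 5, n = 0, k = 5, j = 2, h = 3 works:
  constraint 4 holds since j - n = 2.
  constraint 5 holds since h - j = 1.
The rest check out directly.

Satisfiable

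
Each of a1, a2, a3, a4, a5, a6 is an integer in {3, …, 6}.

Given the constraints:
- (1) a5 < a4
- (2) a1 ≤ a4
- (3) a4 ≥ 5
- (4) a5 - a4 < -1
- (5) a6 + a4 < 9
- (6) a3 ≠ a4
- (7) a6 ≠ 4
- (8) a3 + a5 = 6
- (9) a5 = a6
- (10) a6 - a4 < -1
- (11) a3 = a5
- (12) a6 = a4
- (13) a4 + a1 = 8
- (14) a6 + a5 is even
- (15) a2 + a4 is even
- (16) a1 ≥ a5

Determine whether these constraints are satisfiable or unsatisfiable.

Unsatisfiable

From constraints 9, 11, and 12, a3 = a5 = a6 = a4, so a3 = a4. But constraint 6 says a3 ≠ a4. Contradiction.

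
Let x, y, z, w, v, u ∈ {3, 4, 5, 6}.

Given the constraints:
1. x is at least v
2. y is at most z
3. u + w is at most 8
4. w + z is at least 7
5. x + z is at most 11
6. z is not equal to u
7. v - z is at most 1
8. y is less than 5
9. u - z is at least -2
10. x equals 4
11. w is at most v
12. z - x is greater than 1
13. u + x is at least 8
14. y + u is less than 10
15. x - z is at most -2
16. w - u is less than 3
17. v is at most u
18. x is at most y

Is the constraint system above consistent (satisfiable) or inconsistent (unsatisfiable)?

One satisfying assignment is x = 4, y = 4, z = 6, w = 4, v = 4, u = 4.
For the less obvious constraints — constraint 3: u + w = 8; constraint 4: w + z = 10; constraint 5: x + z = 10 — and the others hold by inspection.

Satisfiable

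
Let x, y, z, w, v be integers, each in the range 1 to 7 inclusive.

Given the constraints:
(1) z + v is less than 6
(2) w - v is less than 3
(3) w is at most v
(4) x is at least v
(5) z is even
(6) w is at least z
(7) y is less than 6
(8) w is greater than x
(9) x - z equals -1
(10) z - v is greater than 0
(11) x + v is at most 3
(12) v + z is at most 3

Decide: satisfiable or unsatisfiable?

Constraints 3, 4, and 8 give w ≤ v, v ≤ x, x < w. Chaining: w ≤ v ≤ x < w, which forces w < w — impossible.

Unsatisfiable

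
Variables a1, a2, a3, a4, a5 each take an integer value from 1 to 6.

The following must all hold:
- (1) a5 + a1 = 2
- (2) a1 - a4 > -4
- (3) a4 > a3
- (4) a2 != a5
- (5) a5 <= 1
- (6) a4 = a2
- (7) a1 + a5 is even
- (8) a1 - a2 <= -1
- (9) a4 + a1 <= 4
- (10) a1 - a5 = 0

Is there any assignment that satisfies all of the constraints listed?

Try a1 = 1, a2 = 3, a3 = 2, a4 = 3, a5 = 1.
Check constraint 1: a5 + a1 = 2; constraint 2: a1 - a4 = -2. The remaining constraints are straightforward to verify.

Satisfiable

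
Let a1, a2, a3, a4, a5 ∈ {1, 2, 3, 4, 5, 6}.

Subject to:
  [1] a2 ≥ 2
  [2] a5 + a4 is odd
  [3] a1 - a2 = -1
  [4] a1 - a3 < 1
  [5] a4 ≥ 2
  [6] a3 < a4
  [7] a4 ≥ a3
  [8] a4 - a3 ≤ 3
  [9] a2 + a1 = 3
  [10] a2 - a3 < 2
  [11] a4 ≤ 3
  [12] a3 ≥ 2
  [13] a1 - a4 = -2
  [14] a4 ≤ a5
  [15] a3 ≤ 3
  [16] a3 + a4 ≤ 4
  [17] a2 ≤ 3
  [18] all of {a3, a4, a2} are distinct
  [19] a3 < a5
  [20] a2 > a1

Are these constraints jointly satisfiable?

Constraints 1, 5, 11, 12, 15, and 17 confine each of a3, a4, a2 to the 2 values {2, 3}.
Constraint 18 requires all 3 of them to be distinct, but only 2 values are available — impossible by the pigeonhole principle.

Unsatisfiable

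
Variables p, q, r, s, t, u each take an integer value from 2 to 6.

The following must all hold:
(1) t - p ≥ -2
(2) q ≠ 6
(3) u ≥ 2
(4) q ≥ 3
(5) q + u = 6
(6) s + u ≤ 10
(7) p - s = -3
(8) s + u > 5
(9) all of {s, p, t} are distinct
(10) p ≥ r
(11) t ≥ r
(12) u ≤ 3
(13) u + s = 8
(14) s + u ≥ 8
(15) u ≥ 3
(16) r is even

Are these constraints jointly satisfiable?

Try p = 2, q = 3, r = 2, s = 5, t = 3, u = 3.
Check constraint 1: t - p = 1; constraint 5: q + u = 6. The remaining constraints are straightforward to verify.

Satisfiable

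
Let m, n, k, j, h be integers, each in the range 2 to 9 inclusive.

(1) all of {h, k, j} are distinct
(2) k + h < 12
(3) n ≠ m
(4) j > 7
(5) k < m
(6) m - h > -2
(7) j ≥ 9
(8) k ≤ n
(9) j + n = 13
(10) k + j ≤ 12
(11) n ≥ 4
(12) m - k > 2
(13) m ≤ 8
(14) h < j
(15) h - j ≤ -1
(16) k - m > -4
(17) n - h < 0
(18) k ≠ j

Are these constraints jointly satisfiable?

Take m = 6, n = 4, k = 3, j = 9, h = 6. Then constraint 2: k + h = 9; constraint 6: m - h = 0; constraint 9: j + n = 13, and every other listed constraint is also met.

Satisfiable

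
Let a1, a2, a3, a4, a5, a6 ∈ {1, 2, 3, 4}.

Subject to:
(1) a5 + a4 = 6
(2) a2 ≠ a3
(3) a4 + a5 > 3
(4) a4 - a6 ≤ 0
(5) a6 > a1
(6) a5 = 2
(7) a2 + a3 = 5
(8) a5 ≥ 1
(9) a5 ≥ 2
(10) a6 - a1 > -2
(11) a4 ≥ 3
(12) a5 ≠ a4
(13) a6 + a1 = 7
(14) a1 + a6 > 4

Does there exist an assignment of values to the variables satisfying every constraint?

Satisfiable

Take a1 = 3, a2 = 3, a3 = 2, a4 = 4, a5 = 2, a6 = 4. Then constraint 1: a5 + a4 = 6; constraint 3: a4 + a5 = 6; constraint 4: a4 - a6 = 0, and every other listed constraint is also met.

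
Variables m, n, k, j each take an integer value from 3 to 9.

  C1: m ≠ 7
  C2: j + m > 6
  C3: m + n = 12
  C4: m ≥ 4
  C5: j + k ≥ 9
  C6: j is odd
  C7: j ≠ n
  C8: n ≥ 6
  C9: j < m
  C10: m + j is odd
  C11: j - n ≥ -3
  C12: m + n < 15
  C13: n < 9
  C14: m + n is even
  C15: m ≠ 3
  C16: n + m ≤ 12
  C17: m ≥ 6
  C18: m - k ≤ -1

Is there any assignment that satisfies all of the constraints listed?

Satisfiable

Try m = 6, n = 6, k = 7, j = 3.
Check constraint 2: j + m = 9; constraint 3: m + n = 12; constraint 5: j + k = 10. The remaining constraints are straightforward to verify.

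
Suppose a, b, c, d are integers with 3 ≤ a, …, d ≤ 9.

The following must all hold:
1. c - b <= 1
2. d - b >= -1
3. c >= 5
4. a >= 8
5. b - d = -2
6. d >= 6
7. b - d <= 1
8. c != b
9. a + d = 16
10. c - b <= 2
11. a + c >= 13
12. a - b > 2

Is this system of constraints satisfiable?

Satisfiable

Take a = 9, b = 5, c = 6, d = 7. Then constraint 1: c - b = 1; constraint 2: d - b = 2, and every other listed constraint is also met.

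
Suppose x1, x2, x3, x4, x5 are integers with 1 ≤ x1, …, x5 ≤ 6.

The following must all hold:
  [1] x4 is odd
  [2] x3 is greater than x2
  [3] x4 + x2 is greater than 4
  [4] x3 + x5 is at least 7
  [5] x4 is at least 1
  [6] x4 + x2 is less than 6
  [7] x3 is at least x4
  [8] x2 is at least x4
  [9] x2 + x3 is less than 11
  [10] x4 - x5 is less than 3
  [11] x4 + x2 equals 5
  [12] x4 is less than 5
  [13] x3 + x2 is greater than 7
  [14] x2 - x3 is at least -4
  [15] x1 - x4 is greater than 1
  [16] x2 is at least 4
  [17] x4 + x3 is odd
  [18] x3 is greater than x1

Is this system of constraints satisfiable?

Satisfiable

One satisfying assignment is x1 = 5, x2 = 4, x3 = 6, x4 = 1, x5 = 1.
For the less obvious constraints — constraint 3: x4 + x2 = 5; constraint 4: x3 + x5 = 7 — and the others hold by inspection.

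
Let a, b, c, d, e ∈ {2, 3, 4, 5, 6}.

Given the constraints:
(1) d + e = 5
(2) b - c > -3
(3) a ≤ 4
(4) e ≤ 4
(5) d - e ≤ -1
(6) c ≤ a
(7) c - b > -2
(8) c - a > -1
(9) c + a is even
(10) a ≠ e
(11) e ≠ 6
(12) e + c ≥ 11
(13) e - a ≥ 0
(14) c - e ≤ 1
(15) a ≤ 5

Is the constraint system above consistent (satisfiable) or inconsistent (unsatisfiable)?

From constraint 4: e ≤ 4. From constraints 6 and 15: c ≤ a ≤ 5. Hence e + c ≤ 9. But constraint 12 requires e + c ≥ 11, and 11 > 9. Contradiction.

Unsatisfiable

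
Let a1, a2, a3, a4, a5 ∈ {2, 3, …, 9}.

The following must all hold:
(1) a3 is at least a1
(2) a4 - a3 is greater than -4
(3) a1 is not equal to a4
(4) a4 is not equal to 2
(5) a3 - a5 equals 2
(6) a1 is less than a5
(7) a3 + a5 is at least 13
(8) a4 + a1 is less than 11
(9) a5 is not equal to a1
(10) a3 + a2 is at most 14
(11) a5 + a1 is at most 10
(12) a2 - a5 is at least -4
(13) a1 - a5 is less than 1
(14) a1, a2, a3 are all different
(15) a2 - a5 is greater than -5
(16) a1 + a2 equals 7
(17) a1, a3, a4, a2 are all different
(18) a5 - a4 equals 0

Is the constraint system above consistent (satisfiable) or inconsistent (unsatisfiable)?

Satisfiable

Take a1 = 4, a2 = 3, a3 = 8, a4 = 6, a5 = 6. Then constraint 2: a4 - a3 = -2; constraint 5: a3 - a5 = 2, and every other listed constraint is also met.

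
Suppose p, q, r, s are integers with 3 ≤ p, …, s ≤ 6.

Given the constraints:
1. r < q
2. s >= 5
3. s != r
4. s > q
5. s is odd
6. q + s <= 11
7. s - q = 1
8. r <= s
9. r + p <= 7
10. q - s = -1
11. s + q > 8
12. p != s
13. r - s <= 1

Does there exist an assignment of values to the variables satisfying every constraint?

Take p = 3, q = 4, r = 3, s = 5. Then constraint 6: q + s = 9; constraint 7: s - q = 1, and every other listed constraint is also met.

Satisfiable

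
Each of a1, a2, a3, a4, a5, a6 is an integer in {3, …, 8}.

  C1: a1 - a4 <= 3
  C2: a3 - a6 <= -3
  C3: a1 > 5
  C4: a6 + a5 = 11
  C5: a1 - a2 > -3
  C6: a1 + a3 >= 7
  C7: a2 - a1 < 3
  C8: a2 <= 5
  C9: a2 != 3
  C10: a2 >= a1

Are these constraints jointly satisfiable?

Unsatisfiable

From constraint 3: a1 ≥ 6. From constraints 8 and 10: a1 ≤ a2 and a2 ≤ 5, so a1 ≤ 5. But 5 < 6, so no value of a1 works.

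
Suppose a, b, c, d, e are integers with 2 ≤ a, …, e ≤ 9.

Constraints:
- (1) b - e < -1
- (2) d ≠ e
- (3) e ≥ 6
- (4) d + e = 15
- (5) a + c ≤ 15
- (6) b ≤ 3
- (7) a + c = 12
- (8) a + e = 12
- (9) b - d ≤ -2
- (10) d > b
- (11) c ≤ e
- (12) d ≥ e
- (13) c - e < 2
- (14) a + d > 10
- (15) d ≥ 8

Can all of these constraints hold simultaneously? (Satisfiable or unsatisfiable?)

Take a = 5, b = 3, c = 7, d = 8, e = 7. Then constraint 1: b - e = -4; constraint 4: d + e = 15; constraint 5: a + c = 12, and every other listed constraint is also met.

Satisfiable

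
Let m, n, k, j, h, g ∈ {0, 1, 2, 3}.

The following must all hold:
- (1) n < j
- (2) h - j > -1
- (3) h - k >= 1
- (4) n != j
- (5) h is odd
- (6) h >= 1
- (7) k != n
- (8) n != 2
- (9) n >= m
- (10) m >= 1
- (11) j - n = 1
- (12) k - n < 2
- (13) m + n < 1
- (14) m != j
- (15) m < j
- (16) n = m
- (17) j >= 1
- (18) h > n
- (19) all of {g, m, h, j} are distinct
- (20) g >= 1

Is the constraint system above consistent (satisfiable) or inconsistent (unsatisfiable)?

Unsatisfiable

Constraints 6, 10, 17, and 20 confine each of g, m, h, j to the 3 values {1, …, 3} (the domain already gives each ≤ 3).
Constraint 19 requires all 4 of them to be distinct, but only 3 values are available — impossible by the pigeonhole principle.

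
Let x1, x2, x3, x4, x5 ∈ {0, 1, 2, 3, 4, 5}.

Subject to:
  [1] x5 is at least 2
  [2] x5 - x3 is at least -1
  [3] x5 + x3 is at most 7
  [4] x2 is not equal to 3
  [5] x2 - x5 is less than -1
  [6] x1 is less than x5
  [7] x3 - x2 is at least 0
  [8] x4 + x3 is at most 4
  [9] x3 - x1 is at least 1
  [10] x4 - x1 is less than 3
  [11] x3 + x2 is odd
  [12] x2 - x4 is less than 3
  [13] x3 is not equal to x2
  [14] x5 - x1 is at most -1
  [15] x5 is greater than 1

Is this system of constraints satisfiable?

Unsatisfiable

Constraints 2, 9, and 14 give x5 − x3 ≥ -1, x3 − x1 ≥ 1, x1 − x5 ≥ 1.
Adding all 3 inequalities: the left sides telescope to 0, and the right sides sum to (-1) + 1 + 1 = 1. So 0 ≥ 1, which is false.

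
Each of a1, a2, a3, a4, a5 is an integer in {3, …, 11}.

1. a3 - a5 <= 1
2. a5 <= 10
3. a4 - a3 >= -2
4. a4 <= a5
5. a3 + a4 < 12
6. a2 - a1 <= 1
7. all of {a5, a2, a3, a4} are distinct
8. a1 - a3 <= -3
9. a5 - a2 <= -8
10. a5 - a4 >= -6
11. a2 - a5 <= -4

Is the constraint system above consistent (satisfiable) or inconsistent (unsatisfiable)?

Unsatisfiable

Constraints 3, 6, 8, 9, and 10 give a5 − a4 ≥ -6, a4 − a3 ≥ -2, a3 − a1 ≥ 3, a1 − a2 ≥ -1, a2 − a5 ≥ 8.
Adding all 5 inequalities: the left sides telescope to 0, and the right sides sum to (-6) + (-2) + 3 + (-1) + 8 = 2. So 0 ≥ 2, which is false.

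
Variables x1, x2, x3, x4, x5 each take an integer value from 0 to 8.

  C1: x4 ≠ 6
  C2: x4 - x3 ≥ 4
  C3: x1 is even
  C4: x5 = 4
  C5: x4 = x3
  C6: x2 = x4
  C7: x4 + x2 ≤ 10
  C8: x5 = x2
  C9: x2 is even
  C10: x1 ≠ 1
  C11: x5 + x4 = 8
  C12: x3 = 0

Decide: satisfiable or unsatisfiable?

Constraint 4 fixes x5 = 4 and constraint 12 fixes x3 = 0. Constraints 5, 6, and 8 give x5 = x2 = x4 = x3, so x5 = x3. But 4 ≠ 0 — contradiction.

Unsatisfiable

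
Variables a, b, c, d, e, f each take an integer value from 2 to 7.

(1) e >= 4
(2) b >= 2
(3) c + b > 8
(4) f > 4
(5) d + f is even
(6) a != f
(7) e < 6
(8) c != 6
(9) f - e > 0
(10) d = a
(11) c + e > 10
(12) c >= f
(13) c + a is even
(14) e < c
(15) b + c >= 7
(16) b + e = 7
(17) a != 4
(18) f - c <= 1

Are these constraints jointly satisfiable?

Setting (a, b, c, d, e, f) = (5, 2, 7, 5, 5, 7) satisfies everything: constraint 3: c + b = 9; constraint 9: f - e = 2, and the others follow.

Satisfiable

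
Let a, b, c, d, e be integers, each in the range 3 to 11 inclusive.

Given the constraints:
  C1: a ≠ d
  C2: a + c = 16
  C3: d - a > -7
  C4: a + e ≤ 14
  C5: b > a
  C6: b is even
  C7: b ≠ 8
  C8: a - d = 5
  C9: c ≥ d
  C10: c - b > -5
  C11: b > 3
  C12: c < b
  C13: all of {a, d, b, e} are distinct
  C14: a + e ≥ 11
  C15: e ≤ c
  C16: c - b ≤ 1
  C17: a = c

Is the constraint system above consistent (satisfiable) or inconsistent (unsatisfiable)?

One satisfying assignment is a = 8, b = 10, c = 8, d = 3, e = 5.
For the less obvious constraints — constraint 2: a + c = 16; constraint 3: d - a = -5; constraint 4: a + e = 13 — and the others hold by inspection.

Satisfiable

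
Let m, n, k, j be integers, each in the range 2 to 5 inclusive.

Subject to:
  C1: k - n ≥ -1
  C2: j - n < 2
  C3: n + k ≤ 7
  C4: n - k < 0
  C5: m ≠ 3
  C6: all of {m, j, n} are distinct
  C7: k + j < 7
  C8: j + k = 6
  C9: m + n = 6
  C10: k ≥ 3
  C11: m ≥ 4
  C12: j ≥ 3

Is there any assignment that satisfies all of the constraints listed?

Satisfiable

The assignment m = 4, n = 2, k = 3, j = 3 works:
  constraint 1 holds since k - n = 1.
  constraint 2 holds since j - n = 1.
The rest check out directly.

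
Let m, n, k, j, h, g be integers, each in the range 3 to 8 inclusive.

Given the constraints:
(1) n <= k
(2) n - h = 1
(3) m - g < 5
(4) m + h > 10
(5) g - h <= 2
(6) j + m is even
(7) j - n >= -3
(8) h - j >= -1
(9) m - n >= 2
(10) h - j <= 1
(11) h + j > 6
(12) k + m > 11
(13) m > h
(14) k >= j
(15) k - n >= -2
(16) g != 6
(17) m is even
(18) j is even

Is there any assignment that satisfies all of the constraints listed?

Try m = 8, n = 4, k = 4, j = 4, h = 3, g = 5.
Check constraint 2: n - h = 1; constraint 3: m - g = 3; constraint 4: m + h = 11. The remaining constraints are straightforward to verify.

Satisfiable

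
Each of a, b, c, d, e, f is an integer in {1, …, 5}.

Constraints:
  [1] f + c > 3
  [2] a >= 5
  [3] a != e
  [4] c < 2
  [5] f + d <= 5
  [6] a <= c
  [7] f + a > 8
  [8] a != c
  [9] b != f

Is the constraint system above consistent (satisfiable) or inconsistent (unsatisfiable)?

Unsatisfiable

From constraints 2 and 6: c ≥ a and a ≥ 5, so c ≥ 5. From constraint 4: c ≤ 1. But 1 < 5, so no value of c works.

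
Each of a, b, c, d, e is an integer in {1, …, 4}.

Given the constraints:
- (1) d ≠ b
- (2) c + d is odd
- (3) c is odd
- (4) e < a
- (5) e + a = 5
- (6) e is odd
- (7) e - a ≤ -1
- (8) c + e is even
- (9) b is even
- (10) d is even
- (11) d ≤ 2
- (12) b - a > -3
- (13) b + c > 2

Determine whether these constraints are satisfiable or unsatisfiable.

Setting (a, b, c, d, e) = (4, 4, 1, 2, 1) satisfies everything: constraint 5: e + a = 5; constraint 7: e - a = -3, and the others follow.

Satisfiable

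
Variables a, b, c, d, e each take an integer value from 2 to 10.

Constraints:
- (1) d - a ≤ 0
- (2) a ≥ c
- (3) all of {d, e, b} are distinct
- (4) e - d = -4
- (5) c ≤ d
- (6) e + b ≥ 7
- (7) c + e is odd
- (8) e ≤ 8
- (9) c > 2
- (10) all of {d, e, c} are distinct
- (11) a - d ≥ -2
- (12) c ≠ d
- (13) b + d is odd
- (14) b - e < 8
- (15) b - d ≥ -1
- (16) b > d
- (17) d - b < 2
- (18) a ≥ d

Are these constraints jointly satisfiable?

The assignment a = 6, b = 7, c = 5, d = 6, e = 2 works:
  constraint 1 holds since d - a = 0.
  constraint 4 holds since e - d = -4.
The rest check out directly.

Satisfiable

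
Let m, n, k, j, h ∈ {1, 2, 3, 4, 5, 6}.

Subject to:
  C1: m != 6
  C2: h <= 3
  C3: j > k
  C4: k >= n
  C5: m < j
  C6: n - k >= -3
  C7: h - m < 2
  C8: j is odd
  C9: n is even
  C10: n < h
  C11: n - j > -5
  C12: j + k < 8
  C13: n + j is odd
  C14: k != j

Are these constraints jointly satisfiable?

Satisfiable

Try m = 2, n = 2, k = 2, j = 5, h = 3.
Check constraint 6: n - k = 0; constraint 7: h - m = 1; constraint 11: n - j = -3. The remaining constraints are straightforward to verify.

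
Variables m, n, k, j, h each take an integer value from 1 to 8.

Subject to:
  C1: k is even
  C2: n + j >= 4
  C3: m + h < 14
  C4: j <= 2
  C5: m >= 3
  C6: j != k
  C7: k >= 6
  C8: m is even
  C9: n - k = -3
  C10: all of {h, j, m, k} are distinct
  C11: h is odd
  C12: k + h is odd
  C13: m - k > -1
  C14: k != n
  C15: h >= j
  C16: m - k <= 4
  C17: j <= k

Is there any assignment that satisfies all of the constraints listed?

The assignment m = 8, n = 3, k = 6, j = 2, h = 5 works:
  constraint 2 holds since n + j = 5.
  constraint 3 holds since m + h = 13.
The rest check out directly.

Satisfiable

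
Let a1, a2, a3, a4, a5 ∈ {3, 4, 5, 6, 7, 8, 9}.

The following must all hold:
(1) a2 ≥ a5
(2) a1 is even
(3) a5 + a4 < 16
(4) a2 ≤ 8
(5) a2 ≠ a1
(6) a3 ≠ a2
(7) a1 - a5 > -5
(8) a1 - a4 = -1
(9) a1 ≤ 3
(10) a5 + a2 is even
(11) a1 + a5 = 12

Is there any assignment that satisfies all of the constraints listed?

Unsatisfiable

From constraint 9: a1 ≤ 3. From constraints 1 and 4: a5 ≤ a2 ≤ 8. Hence a1 + a5 ≤ 11. But constraint 11 requires a1 + a5 = 12, and 12 > 11. Contradiction.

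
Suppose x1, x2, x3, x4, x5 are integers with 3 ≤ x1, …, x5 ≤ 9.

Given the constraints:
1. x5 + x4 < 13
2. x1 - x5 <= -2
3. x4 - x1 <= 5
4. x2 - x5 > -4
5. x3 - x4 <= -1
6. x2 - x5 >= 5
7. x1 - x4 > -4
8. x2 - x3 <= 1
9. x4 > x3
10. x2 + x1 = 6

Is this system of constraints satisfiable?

Constraints 2, 3, 5, 6, and 8 give x5 − x1 ≥ 2, x1 − x4 ≥ -5, x4 − x3 ≥ 1, x3 − x2 ≥ -1, x2 − x5 ≥ 5.
Adding all 5 inequalities: the left sides telescope to 0, and the right sides sum to 2 + (-5) + 1 + (-1) + 5 = 2. So 0 ≥ 2, which is false.

Unsatisfiable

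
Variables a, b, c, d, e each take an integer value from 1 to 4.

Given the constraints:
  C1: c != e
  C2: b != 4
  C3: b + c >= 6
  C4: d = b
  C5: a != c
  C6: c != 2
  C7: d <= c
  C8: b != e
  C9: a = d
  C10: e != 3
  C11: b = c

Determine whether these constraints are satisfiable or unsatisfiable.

From constraints 4, 9, and 11, a = d = b = c, so a = c. But constraint 5 says a ≠ c. Contradiction.

Unsatisfiable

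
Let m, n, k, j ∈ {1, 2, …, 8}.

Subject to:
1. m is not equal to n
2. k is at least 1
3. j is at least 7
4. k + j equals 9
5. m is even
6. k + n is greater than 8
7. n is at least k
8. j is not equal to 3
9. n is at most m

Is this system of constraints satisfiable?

Satisfiable

Take m = 8, n = 7, k = 2, j = 7. Then constraint 4: k + j = 9; constraint 5: m = 8 is even; constraint 6: k + n = 9, and every other listed constraint is also met.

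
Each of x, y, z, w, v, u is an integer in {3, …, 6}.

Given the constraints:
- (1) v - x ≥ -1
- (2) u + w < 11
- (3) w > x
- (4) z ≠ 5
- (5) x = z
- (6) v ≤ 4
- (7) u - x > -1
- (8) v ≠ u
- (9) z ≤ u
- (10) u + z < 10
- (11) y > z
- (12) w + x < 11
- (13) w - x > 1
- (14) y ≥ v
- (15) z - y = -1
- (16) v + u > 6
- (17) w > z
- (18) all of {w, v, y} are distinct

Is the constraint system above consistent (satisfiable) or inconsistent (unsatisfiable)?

Satisfiable

The assignment x = 3, y = 4, z = 3, w = 5, v = 3, u = 4 works:
  constraint 1 holds since v - x = 0.
  constraint 2 holds since u + w = 9.
The rest check out directly.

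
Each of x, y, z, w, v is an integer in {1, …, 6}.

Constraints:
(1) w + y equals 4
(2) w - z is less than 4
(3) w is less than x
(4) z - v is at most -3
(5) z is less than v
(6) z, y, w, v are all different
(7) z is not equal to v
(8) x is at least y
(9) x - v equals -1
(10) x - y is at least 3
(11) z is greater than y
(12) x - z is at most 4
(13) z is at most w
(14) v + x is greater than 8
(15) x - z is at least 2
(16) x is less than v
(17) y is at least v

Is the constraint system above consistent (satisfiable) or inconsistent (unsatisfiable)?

Unsatisfiable

Constraints 3, 11, 13, 16, and 17 give v ≤ y, y < z, z ≤ w, w < x, x < v. Chaining: v ≤ y < z ≤ w < x < v, which forces v < v — impossible.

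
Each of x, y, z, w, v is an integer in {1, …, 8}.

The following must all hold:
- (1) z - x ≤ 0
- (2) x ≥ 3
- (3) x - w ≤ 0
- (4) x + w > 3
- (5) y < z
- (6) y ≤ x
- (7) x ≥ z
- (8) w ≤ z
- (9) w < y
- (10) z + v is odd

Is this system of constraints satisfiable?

Unsatisfiable

Constraints 1, 3, 5, and 9 give x ≤ w, w < y, y < z, z ≤ x. Chaining: x ≤ w < y < z ≤ x, which forces x < x — impossible.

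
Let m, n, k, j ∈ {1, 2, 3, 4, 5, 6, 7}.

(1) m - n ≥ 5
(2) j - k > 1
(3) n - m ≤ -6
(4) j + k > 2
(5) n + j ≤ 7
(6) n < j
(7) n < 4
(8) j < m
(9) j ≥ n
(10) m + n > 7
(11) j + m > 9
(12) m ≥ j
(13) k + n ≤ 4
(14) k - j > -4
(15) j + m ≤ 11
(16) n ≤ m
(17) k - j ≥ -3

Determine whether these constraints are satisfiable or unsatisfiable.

Satisfiable

Try m = 7, n = 1, k = 1, j = 4.
Check constraint 1: m - n = 6; constraint 2: j - k = 3. The remaining constraints are straightforward to verify.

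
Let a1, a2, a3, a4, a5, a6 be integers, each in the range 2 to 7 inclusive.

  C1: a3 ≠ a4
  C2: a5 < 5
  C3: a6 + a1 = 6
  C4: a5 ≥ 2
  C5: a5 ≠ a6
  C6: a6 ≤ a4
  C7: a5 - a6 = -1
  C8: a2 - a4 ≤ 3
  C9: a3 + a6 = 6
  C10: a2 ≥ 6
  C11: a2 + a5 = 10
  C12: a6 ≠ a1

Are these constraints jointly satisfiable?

One satisfying assignment is a1 = 2, a2 = 7, a3 = 2, a4 = 7, a5 = 3, a6 = 4.
For the less obvious constraints — constraint 3: a6 + a1 = 6; constraint 7: a5 - a6 = -1; constraint 8: a2 - a4 = 0 — and the others hold by inspection.

Satisfiable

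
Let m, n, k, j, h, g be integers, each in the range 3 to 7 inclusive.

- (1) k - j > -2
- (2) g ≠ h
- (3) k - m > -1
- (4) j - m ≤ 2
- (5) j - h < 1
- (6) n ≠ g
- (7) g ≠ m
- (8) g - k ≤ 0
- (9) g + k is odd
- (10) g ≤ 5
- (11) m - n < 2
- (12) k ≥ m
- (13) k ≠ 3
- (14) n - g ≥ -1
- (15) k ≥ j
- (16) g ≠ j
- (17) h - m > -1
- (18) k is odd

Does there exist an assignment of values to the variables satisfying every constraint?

The assignment m = 5, n = 5, k = 5, j = 5, h = 5, g = 4 works:
  constraint 1 holds since k - j = 0.
  constraint 3 holds since k - m = 0.
  constraint 4 holds since j - m = 0.
The rest check out directly.

Satisfiable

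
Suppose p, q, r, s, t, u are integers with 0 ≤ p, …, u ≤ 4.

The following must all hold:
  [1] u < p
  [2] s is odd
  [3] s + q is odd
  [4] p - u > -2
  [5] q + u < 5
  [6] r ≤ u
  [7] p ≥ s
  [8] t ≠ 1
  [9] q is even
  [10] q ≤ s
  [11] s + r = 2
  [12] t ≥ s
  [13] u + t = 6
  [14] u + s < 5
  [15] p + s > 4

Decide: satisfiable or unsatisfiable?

Setting (p, q, r, s, t, u) = (4, 0, 1, 1, 3, 3) satisfies everything: constraint 4: p - u = 1; constraint 5: q + u = 3, and the others follow.

Satisfiable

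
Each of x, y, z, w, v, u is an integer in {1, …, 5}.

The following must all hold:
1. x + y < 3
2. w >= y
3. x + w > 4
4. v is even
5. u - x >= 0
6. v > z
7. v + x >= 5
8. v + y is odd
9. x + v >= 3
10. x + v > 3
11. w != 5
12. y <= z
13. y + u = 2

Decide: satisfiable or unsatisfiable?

Try x = 1, y = 1, z = 1, w = 4, v = 4, u = 1.
Check constraint 1: x + y = 2; constraint 3: x + w = 5; constraint 5: u - x = 0. The remaining constraints are straightforward to verify.

Satisfiable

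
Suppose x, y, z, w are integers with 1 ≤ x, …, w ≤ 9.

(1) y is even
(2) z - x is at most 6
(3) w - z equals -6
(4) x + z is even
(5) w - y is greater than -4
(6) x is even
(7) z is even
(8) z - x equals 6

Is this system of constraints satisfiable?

Try x = 2, y = 4, z = 8, w = 2.
Check constraint 2: z - x = 6; constraint 3: w - z = -6; constraint 5: w - y = -2. The remaining constraints are straightforward to verify.

Satisfiable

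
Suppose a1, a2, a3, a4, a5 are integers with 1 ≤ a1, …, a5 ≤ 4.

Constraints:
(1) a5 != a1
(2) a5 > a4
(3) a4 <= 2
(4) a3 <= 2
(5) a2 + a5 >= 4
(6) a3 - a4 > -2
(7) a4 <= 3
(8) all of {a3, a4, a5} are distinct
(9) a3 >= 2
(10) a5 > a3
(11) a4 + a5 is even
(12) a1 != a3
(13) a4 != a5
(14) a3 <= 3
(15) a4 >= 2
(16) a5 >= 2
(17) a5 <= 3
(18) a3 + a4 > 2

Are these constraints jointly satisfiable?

Constraints 7, 9, 14, 15, 16, and 17 confine each of a3, a4, a5 to the 2 values {2, 3}.
Constraint 8 requires all 3 of them to be distinct, but only 2 values are available — impossible by the pigeonhole principle.

Unsatisfiable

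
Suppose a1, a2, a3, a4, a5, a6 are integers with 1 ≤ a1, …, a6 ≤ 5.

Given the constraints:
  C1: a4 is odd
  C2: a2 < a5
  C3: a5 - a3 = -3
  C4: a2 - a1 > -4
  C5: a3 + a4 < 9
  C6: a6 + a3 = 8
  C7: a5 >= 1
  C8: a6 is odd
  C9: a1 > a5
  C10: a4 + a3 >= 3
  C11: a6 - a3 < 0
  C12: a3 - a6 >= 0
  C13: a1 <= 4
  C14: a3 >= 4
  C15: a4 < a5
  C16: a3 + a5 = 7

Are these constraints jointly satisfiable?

One satisfying assignment is a1 = 3, a2 = 1, a3 = 5, a4 = 1, a5 = 2, a6 = 3.
For the less obvious constraints — constraint 3: a5 - a3 = -3; constraint 4: a2 - a1 = -2 — and the others hold by inspection.

Satisfiable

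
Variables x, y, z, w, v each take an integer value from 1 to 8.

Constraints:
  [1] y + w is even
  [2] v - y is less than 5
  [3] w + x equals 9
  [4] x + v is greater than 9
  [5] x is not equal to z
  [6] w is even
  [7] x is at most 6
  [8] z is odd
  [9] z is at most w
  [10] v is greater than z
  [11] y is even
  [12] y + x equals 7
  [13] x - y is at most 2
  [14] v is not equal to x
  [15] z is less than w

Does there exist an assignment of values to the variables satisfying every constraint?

Satisfiable

Take x = 3, y = 4, z = 1, w = 6, v = 8. Then constraint 2: v - y = 4; constraint 3: w + x = 9, and every other listed constraint is also met.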